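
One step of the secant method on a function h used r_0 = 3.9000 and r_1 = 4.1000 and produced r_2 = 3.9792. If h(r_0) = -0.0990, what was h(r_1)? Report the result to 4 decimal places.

0.1510

The secant line through (3.9000, -0.0990) and (4.1000, h(r_1)) crosses zero at r_2 = 3.9792.
So (3.9000, -0.0990), (4.1000, h(r_1)), (3.9792, 0) are collinear:
h(r_1) = -0.0990 · (4.1000 − 3.9792) / (3.9000 − 3.9792) = -0.0990 · (0.120800)/(-0.079200) = 0.151000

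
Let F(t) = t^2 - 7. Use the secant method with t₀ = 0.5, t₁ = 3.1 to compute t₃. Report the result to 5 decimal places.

2.62329

F(0.5) = -6.7500000, F(3.1) = 2.6100000
t₂ = 3.1000000 − 2.6100000·(3.1000000 − 0.5000000) / (2.6100000 − (-6.7500000)) = 3.1000000 − (6.7860000)/(9.3600000) = 2.3750000
F(2.3750000) = -1.3593750
t₃ = 2.3750000 − (-1.3593750)·(2.3750000 − 3.1000000) / (-1.3593750 − 2.6100000) = 2.3750000 − (0.9855469)/(-3.9693750) = 2.6232877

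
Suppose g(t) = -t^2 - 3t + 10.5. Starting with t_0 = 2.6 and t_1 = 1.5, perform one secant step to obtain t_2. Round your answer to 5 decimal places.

g(2.6) = -4.0600000, g(1.5) = 3.7500000
t_2 = 1.5000000 − 3.7500000·(1.5000000 − 2.6000000) / (3.7500000 − (-4.0600000)) = 1.5000000 − (-4.1250000)/(7.8100000) = 2.0281690

2.02817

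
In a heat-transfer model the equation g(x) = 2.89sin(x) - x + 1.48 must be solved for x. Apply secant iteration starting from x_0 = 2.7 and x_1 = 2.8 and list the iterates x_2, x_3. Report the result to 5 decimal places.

g(2.7) = 0.0151279, g(2.8) = -0.3518842
x_2 = 2.8000000 − (-0.3518842)·(2.8000000 − 2.7000000) / (-0.3518842 − 0.0151279) = 2.8000000 − (-0.0351884)/(-0.3670121) = 2.7041219
g(2.7041219) = 0.0002259
x_3 = 2.7041219 − 0.0002259·(2.7041219 − 2.8000000) / (0.0002259 − (-0.3518842)) = 2.7041219 − (-0.0000217)/(0.3521102) = 2.7041834

2.70412, 2.70418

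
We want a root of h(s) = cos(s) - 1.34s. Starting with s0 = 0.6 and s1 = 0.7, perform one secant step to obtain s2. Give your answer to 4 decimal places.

0.6110

h(0.6) = 0.021336, h(0.7) = -0.173158
s2 = 0.700000 − (-0.173158)·(0.700000 − 0.600000) / (-0.173158 − 0.021336) = 0.700000 − (-0.017316)/(-0.194493) = 0.610970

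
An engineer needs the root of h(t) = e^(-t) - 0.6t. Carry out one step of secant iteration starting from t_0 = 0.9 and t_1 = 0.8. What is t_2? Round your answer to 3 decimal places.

0.770

h(0.9) = -0.13343, h(0.8) = -0.03067
t_2 = 0.80000 − (-0.03067)·(0.80000 − 0.90000) / (-0.03067 − (-0.13343)) = 0.80000 − (0.00307)/(0.10276) = 0.77015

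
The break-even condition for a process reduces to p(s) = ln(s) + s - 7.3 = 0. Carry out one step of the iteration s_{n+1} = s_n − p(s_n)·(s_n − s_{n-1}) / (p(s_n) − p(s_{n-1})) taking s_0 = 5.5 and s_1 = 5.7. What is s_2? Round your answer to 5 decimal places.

5.58082

p(5.5) = -0.0952519, p(5.7) = 0.1404662
s_2 = 5.7000000 − 0.1404662·(5.7000000 − 5.5000000) / (0.1404662 − (-0.0952519)) = 5.7000000 − (0.0280932)/(0.2357181) = 5.5808185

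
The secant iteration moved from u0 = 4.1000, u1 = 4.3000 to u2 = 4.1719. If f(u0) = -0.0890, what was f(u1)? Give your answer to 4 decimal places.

The secant line through (4.1000, -0.0890) and (4.3000, f(u1)) crosses zero at u2 = 4.1719.
So (4.1000, -0.0890), (4.3000, f(u1)), (4.1719, 0) are collinear:
f(u1) = -0.0890 · (4.3000 − 4.1719) / (4.1000 − 4.1719) = -0.0890 · (0.128100)/(-0.071900) = 0.158566

0.1586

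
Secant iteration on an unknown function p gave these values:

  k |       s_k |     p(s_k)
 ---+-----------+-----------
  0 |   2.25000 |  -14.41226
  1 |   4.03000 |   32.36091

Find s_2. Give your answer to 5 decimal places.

2.79847

s_2 = 4.03000 − 32.36091·(4.03000 − 2.25000) / (32.36091 − (-14.41226))
   = 4.03000 − (57.6024198)/(46.7731700) = 2.7984730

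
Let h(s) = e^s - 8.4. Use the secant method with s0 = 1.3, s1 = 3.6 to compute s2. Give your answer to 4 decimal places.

1.6304

h(1.3) = -4.730703, h(3.6) = 28.198234
s2 = 3.600000 − 28.198234·(3.600000 − 1.300000) / (28.198234 − (-4.730703)) = 3.600000 − (64.855939)/(32.928938) = 1.630427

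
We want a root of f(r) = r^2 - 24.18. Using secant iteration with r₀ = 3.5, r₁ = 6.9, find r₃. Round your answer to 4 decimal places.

f(3.5) = -11.930000, f(6.9) = 23.430000
r₂ = 6.900000 − 23.430000·(6.900000 − 3.500000) / (23.430000 − (-11.930000)) = 6.900000 − (79.662000)/(35.360000) = 4.647115
f(4.647115) = -2.584319
r₃ = 4.647115 − (-2.584319)·(4.647115 − 6.900000) / (-2.584319 − 23.430000) = 4.647115 − (5.822172)/(-26.014319) = 4.870922

4.8709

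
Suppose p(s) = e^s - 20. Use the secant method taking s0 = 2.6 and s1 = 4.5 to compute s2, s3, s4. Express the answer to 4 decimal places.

2.7622, 2.8598, 3.0126

p(2.6) = -6.536262, p(4.5) = 70.017131
s2 = 4.500000 − 70.017131·(4.500000 − 2.600000) / (70.017131 − (-6.536262)) = 4.500000 − (133.032549)/(76.553393) = 2.762225
p(2.762225) = -4.164958
s3 = 2.762225 − (-4.164958)·(2.762225 − 4.500000) / (-4.164958 − 70.017131) = 2.762225 − (7.237759)/(-74.182090) = 2.859793
p(2.859793) = -2.542091
s4 = 2.859793 − (-2.542091)·(2.859793 − 2.762225) / (-2.542091 − (-4.164958)) = 2.859793 − (-0.248025)/(1.622867) = 3.012624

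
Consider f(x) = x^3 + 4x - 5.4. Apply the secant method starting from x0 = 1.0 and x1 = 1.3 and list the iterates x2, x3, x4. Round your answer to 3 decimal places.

1.050, 1.055, 1.056

f(1.0) = -0.40000, f(1.3) = 1.99700
x2 = 1.30000 − 1.99700·(1.30000 − 1.00000) / (1.99700 − (-0.40000)) = 1.30000 − (0.59910)/(2.39700) = 1.05006
f(1.05006) = -0.04192
x3 = 1.05006 − (-0.04192)·(1.05006 − 1.30000) / (-0.04192 − 1.99700) = 1.05006 − (0.01048)/(-2.03892) = 1.05520
f(1.05520) = -0.00428
x4 = 1.05520 − (-0.00428)·(1.05520 − 1.05006) / (-0.00428 − (-0.04192)) = 1.05520 − (-0.00002)/(0.03763) = 1.05579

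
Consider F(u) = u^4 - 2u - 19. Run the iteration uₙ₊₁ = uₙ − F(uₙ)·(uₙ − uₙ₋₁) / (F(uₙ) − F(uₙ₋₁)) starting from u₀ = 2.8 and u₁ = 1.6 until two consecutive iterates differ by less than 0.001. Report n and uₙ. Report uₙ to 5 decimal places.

n = 7, uₙ = 2.19937

F(2.8) = 36.8656000, F(1.6) = -15.6464000
u₂ = 1.6000000 − (-15.6464000)·(-1.2000000)/(-52.5120000) = 1.9575503;  |Δ| = 0.3575503
F(1.9575503) = -8.2308530
u₃ = 1.9575503 − (-8.2308530)·(0.3575503)/(7.4155470) = 2.3544116;  |Δ| = 0.3968613
F(2.3544116) = 7.0188409
u₄ = 2.3544116 − 7.0188409·(0.3968613)/(15.2496939) = 2.1717518;  |Δ| = 0.1826598
F(2.1717518) = -1.0980773
u₅ = 2.1717518 − (-1.0980773)·(-0.1826598)/(-8.1169183) = 2.1964624;  |Δ| = 0.0247107
F(2.1964624) = -0.1176333
u₆ = 2.1964624 − (-0.1176333)·(0.0247107)/(0.9804441) = 2.1994272;  |Δ| = 0.0029648
F(2.1994272) = 0.0023595
u₇ = 2.1994272 − 0.0023595·(0.0029648)/(0.1199928) = 2.1993689;  |Δ| = 0.0000583
|u₇ − u₆| = 0.0000583 < 0.001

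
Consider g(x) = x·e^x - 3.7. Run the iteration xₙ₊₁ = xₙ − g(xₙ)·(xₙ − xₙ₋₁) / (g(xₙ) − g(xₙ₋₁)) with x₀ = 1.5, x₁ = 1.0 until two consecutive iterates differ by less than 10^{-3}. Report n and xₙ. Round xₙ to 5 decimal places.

n = 5, xₙ = 1.15995

g(1.5) = 3.0225336, g(1.0) = -0.9817182
x₂ = 1.0000000 − (-0.9817182)·(-0.5000000)/(-4.0042518) = 1.1225845;  |Δ| = 0.1225845
g(1.1225845) = -0.2505387
x₃ = 1.1225845 − (-0.2505387)·(0.1225845)/(0.7311794) = 1.1645881;  |Δ| = 0.0420036
g(1.1645881) = 0.0320418
x₄ = 1.1645881 − 0.0320418·(0.0420036)/(0.2825806) = 1.1598253;  |Δ| = 0.0047628
g(1.1598253) = -0.0008812
x₅ = 1.1598253 − (-0.0008812)·(-0.0047628)/(-0.0329230) = 1.1599527;  |Δ| = 0.0001275
|x₅ − x₄| = 0.0001275 < 10^{-3}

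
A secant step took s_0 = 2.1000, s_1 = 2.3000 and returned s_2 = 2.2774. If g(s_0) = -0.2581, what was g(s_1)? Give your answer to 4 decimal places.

The secant line through (2.1000, -0.2581) and (2.3000, g(s_1)) crosses zero at s_2 = 2.2774.
So (2.1000, -0.2581), (2.3000, g(s_1)), (2.2774, 0) are collinear:
g(s_1) = -0.2581 · (2.3000 − 2.2774) / (2.1000 − 2.2774) = -0.2581 · (0.022600)/(-0.177400) = 0.032881

0.0329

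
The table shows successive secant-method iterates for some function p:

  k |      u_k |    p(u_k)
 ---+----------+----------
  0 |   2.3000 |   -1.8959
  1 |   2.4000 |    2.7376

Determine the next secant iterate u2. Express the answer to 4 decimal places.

2.3409

u2 = 2.4000 − 2.7376·(2.4000 − 2.3000) / (2.7376 − (-1.8959))
   = 2.4000 − (0.273760)/(4.633500) = 2.340917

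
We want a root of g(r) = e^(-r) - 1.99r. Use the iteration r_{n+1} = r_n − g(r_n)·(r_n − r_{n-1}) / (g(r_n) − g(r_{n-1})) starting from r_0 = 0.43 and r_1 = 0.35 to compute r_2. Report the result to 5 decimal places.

0.35307

g(0.43) = -0.2051909, g(0.35) = 0.0081881
r_2 = 0.3500000 − 0.0081881·(0.3500000 − 0.4300000) / (0.0081881 − (-0.2051909)) = 0.3500000 − (-0.0006550)/(0.2133790) = 0.3530699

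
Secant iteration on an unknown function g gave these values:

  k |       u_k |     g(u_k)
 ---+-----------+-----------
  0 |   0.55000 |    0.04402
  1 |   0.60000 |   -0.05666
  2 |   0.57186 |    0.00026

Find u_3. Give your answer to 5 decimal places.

u_3 = 0.57186 − 0.00026·(0.57186 − 0.60000) / (0.00026 − (-0.05666))
   = 0.57186 − (-0.0000073)/(0.0569200) = 0.5719885

0.57199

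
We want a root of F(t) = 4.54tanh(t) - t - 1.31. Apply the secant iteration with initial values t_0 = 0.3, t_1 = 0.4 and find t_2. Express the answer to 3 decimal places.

F(0.3) = -0.28744, F(0.4) = 0.01497
t_2 = 0.40000 − 0.01497·(0.40000 − 0.30000) / (0.01497 − (-0.28744)) = 0.40000 − (0.00150)/(0.30241) = 0.39505

0.395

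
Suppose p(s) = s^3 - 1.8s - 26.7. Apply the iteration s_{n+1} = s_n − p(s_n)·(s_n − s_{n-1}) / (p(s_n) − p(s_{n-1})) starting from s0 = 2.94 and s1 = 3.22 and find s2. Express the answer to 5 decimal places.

3.18663

p(2.94) = -6.5798160, p(3.22) = 0.8902480
s2 = 3.2200000 − 0.8902480·(3.2200000 − 2.9400000) / (0.8902480 − (-6.5798160)) = 3.2200000 − (0.2492694)/(7.4700640) = 3.1866309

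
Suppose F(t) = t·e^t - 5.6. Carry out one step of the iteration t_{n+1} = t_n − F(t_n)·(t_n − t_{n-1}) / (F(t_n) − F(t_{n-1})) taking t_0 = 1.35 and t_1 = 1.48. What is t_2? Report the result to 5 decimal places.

F(1.35) = -0.3924755, F(1.48) = 0.9015596
t_2 = 1.4800000 − 0.9015596·(1.4800000 − 1.3500000) / (0.9015596 − (-0.3924755)) = 1.4800000 − (0.1172027)/(1.2940351) = 1.3894285

1.38943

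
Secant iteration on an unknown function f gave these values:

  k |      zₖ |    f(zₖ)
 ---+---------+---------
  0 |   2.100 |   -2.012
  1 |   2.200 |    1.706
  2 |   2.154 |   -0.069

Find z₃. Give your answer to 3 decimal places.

z₃ = 2.154 − (-0.069)·(2.154 − 2.200) / (-0.069 − 1.706)
   = 2.154 − (0.00317)/(-1.77500) = 2.15579

2.156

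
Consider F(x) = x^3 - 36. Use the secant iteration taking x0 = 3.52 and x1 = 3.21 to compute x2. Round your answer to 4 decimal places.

3.2960

F(3.52) = 7.614208, F(3.21) = -2.923839
x2 = 3.210000 − (-2.923839)·(3.210000 − 3.520000) / (-2.923839 − 7.614208) = 3.210000 − (0.906390)/(-10.538047) = 3.296011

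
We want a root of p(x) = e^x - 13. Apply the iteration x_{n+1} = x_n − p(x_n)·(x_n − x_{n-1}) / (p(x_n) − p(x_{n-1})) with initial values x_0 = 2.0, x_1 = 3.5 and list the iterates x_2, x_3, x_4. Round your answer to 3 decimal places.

p(2.0) = -5.61094, p(3.5) = 20.11545
x_2 = 3.50000 − 20.11545·(3.50000 − 2.00000) / (20.11545 − (-5.61094)) = 3.50000 − (30.17318)/(25.72640) = 2.32715
p(2.32715) = -2.75130
x_3 = 2.32715 − (-2.75130)·(2.32715 − 3.50000) / (-2.75130 − 20.11545) = 2.32715 − (3.22686)/(-22.86675) = 2.46827
p(2.46827) = -1.19803
x_4 = 2.46827 − (-1.19803)·(2.46827 − 2.32715) / (-1.19803 − (-2.75130)) = 2.46827 − (-0.16906)/(1.55327) = 2.57711

2.327, 2.468, 2.577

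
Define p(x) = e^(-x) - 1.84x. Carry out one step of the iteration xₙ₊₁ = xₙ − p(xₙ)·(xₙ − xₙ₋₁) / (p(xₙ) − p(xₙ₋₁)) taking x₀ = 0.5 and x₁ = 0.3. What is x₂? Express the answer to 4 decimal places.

p(0.5) = -0.313469, p(0.3) = 0.188818
x₂ = 0.300000 − 0.188818·(0.300000 − 0.500000) / (0.188818 − (-0.313469)) = 0.300000 − (-0.037764)/(0.502288) = 0.375183

0.3752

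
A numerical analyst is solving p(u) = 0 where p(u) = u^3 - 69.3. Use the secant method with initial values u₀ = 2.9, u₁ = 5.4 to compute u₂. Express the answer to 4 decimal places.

3.7437

p(2.9) = -44.911000, p(5.4) = 88.164000
u₂ = 5.400000 − 88.164000·(5.400000 − 2.900000) / (88.164000 − (-44.911000)) = 5.400000 − (220.410000)/(133.075000) = 3.743716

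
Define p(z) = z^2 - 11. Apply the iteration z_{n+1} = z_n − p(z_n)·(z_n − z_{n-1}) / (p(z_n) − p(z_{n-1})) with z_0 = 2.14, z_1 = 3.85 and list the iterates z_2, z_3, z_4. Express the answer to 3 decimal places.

3.212, 3.309, 3.317

p(2.14) = -6.42040, p(3.85) = 3.82250
z_2 = 3.85000 − 3.82250·(3.85000 − 2.14000) / (3.82250 − (-6.42040)) = 3.85000 − (6.53648)/(10.24290) = 3.21185
p(3.21185) = -0.68400
z_3 = 3.21185 − (-0.68400)·(3.21185 − 3.85000) / (-0.68400 − 3.82250) = 3.21185 − (0.43649)/(-4.50650) = 3.30871
p(3.30871) = -0.05243
z_4 = 3.30871 − (-0.05243)·(3.30871 − 3.21185) / (-0.05243 − (-0.68400)) = 3.30871 − (-0.00508)/(0.63157) = 3.31675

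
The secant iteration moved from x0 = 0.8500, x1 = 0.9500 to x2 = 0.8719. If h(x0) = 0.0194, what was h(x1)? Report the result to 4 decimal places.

-0.0692

The secant line through (0.8500, 0.0194) and (0.9500, h(x1)) crosses zero at x2 = 0.8719.
So (0.8500, 0.0194), (0.9500, h(x1)), (0.8719, 0) are collinear:
h(x1) = 0.0194 · (0.9500 − 0.8719) / (0.8500 − 0.8719) = 0.0194 · (0.078100)/(-0.021900) = -0.069184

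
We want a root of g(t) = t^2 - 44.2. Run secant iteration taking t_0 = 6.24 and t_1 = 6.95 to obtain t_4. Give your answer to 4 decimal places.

g(6.24) = -5.262400, g(6.95) = 4.102500
t_2 = 6.950000 − 4.102500·(6.950000 − 6.240000) / (4.102500 − (-5.262400)) = 6.950000 − (2.912775)/(9.364900) = 6.638969
g(6.638969) = -0.124092
t_3 = 6.638969 − (-0.124092)·(6.638969 − 6.950000) / (-0.124092 − 4.102500) = 6.638969 − (0.038596)/(-4.226592) = 6.648101
g(6.648101) = -0.002757
t_4 = 6.648101 − (-0.002757)·(6.648101 − 6.638969) / (-0.002757 − (-0.124092)) = 6.648101 − (-0.000025)/(0.121335) = 6.648308

6.6483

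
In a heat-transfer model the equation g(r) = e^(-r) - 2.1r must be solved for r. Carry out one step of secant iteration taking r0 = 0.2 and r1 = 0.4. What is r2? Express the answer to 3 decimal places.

g(0.2) = 0.39873, g(0.4) = -0.16968
r2 = 0.40000 − (-0.16968)·(0.40000 − 0.20000) / (-0.16968 − 0.39873) = 0.40000 − (-0.03394)/(-0.56841) = 0.34030

0.340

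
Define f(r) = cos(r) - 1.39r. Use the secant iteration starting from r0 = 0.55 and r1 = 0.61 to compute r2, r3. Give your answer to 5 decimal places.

0.59542, 0.59556

f(0.55) = 0.0880245, f(0.61) = -0.0282520
r2 = 0.6100000 − (-0.0282520)·(0.6100000 − 0.5500000) / (-0.0282520 − 0.0880245) = 0.6100000 − (-0.0016951)/(-0.1162765) = 0.5954217
f(0.5954217) = 0.0002760
r3 = 0.5954217 − 0.0002760·(0.5954217 − 0.6100000) / (0.0002760 − (-0.0282520)) = 0.5954217 − (-0.0000040)/(0.0285280) = 0.5955627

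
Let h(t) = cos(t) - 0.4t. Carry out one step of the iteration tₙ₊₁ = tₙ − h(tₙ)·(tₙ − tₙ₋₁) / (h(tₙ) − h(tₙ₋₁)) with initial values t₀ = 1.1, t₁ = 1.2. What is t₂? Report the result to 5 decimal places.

h(1.1) = 0.0135961, h(1.2) = -0.1176422
t₂ = 1.2000000 − (-0.1176422)·(1.2000000 − 1.1000000) / (-0.1176422 − 0.0135961) = 1.2000000 − (-0.0117642)/(-0.1312384) = 1.1103599

1.11036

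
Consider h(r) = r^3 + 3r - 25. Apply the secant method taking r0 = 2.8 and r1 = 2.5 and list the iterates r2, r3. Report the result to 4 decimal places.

h(2.8) = 5.352000, h(2.5) = -1.875000
r2 = 2.500000 − (-1.875000)·(2.500000 − 2.800000) / (-1.875000 − 5.352000) = 2.500000 − (0.562500)/(-7.227000) = 2.577833
h(2.577833) = -0.136223
r3 = 2.577833 − (-0.136223)·(2.577833 − 2.500000) / (-0.136223 − (-1.875000)) = 2.577833 − (-0.010603)/(1.738777) = 2.583931

2.5778, 2.5839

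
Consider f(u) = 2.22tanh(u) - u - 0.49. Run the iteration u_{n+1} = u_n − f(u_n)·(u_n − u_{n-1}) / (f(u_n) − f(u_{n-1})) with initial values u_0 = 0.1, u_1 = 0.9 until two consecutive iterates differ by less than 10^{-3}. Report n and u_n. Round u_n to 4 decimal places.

f(0.1) = -0.368737, f(0.9) = 0.200181
u_2 = 0.900000 − 0.200181·(0.800000)/(0.568918) = 0.618510;  |Δ| = 0.281490
f(0.618510) = 0.112689
u_3 = 0.618510 − 0.112689·(-0.281490)/(-0.087492) = 0.255953;  |Δ| = 0.362557
f(0.255953) = -0.189829
u_4 = 0.255953 − (-0.189829)·(-0.362557)/(-0.302518) = 0.483456;  |Δ| = 0.227503
f(0.483456) = 0.023340
u_5 = 0.483456 − 0.023340·(0.227503)/(0.213169) = 0.458547;  |Δ| = 0.024909
f(0.458547) = 0.003609
u_6 = 0.458547 − 0.003609·(-0.024909)/(-0.019731) = 0.453990;  |Δ| = 0.004556
f(0.453990) = -0.000105
u_7 = 0.453990 − (-0.000105)·(-0.004556)/(-0.003714) = 0.454119;  |Δ| = 0.000129
|u_7 − u_6| = 0.000129 < 10^{-3}

n = 7, u_n = 0.4541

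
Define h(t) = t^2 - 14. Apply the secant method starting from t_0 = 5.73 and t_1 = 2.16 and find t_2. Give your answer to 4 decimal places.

h(5.73) = 18.832900, h(2.16) = -9.334400
t_2 = 2.160000 − (-9.334400)·(2.160000 − 5.730000) / (-9.334400 − 18.832900) = 2.160000 − (33.323808)/(-28.167300) = 3.343067

3.3431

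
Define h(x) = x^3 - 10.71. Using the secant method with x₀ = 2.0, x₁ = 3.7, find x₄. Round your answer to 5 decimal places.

h(2.0) = -2.7100000, h(3.7) = 39.9430000
x₂ = 3.7000000 − 39.9430000·(3.7000000 − 2.0000000) / (39.9430000 − (-2.7100000)) = 3.7000000 − (67.9031000)/(42.6530000) = 2.1080112
h(2.1080112) = -1.3426075
x₃ = 2.1080112 − (-1.3426075)·(2.1080112 − 3.7000000) / (-1.3426075 − 39.9430000) = 2.1080112 − (2.1374162)/(-41.2856075) = 2.1597826
h(2.1597826) = -0.6353463
x₄ = 2.1597826 − (-0.6353463)·(2.1597826 − 2.1080112) / (-0.6353463 − (-1.3426075)) = 2.1597826 − (-0.0328928)/(0.7072612) = 2.2062899

2.20629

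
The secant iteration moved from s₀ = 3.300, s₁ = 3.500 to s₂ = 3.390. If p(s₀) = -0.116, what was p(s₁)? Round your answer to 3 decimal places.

0.142

The secant line through (3.300, -0.116) and (3.500, p(s₁)) crosses zero at s₂ = 3.390.
So (3.300, -0.116), (3.500, p(s₁)), (3.390, 0) are collinear:
p(s₁) = -0.116 · (3.500 − 3.390) / (3.300 − 3.390) = -0.116 · (0.11000)/(-0.09000) = 0.14178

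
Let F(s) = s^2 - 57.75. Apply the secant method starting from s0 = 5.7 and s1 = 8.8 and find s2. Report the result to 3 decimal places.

F(5.7) = -25.26000, F(8.8) = 19.69000
s2 = 8.80000 − 19.69000·(8.80000 − 5.70000) / (19.69000 − (-25.26000)) = 8.80000 − (61.03900)/(44.95000) = 7.44207

7.442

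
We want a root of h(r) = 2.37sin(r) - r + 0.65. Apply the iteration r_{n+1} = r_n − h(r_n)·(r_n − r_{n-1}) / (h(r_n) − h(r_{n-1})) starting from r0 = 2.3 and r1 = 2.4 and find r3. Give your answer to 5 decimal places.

2.34480

h(2.3) = 0.1173214, h(2.4) = -0.1491523
r2 = 2.4000000 − (-0.1491523)·(2.4000000 − 2.3000000) / (-0.1491523 − 0.1173214) = 2.4000000 − (-0.0149152)/(-0.2664736) = 2.3440274
h(2.3440274) = 0.0020813
r3 = 2.3440274 − 0.0020813·(2.3440274 − 2.4000000) / (0.0020813 − (-0.1491523)) = 2.3440274 − (-0.0001165)/(0.1512336) = 2.3447977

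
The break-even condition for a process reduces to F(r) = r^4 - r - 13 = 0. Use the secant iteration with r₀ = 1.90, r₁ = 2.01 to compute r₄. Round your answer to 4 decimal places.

F(1.90) = -1.867900, F(2.01) = 1.312408
r₂ = 2.010000 − 1.312408·(2.010000 − 1.900000) / (1.312408 − (-1.867900)) = 2.010000 − (0.144365)/(3.180308) = 1.964607
F(1.964607) = -0.067483
r₃ = 1.964607 − (-0.067483)·(1.964607 − 2.010000) / (-0.067483 − 1.312408) = 1.964607 − (0.003063)/(-1.379891) = 1.966827
F(1.966827) = -0.002256
r₄ = 1.966827 − (-0.002256)·(1.966827 − 1.964607) / (-0.002256 − (-0.067483)) = 1.966827 − (-0.000005)/(0.065227) = 1.966903

1.9669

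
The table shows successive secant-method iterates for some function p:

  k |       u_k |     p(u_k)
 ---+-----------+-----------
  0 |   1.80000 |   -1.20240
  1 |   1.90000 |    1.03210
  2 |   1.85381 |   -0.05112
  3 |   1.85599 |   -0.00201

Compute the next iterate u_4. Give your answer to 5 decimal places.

u_4 = 1.85599 − (-0.00201)·(1.85599 − 1.85381) / (-0.00201 − (-0.05112))
   = 1.85599 − (-0.0000044)/(0.0491100) = 1.8560792

1.85608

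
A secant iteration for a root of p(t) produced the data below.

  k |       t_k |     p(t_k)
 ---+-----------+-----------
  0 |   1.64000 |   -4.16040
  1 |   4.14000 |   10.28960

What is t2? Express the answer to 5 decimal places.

2.35979

t2 = 4.14000 − 10.28960·(4.14000 − 1.64000) / (10.28960 − (-4.16040))
   = 4.14000 − (25.7240000)/(14.4500000) = 2.3597924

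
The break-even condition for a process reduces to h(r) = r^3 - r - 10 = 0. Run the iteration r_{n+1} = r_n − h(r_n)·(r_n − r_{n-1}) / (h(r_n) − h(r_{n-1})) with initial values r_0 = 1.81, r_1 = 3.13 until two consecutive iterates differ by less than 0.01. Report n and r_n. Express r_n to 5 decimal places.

h(1.81) = -5.8802590, h(3.13) = 17.5342970
r_2 = 3.1300000 − 17.5342970·(1.3200000)/(23.4145560) = 2.1415007;  |Δ| = 0.9884993
h(2.1415007) = -2.3205243
r_3 = 2.1415007 − (-2.3205243)·(-0.9884993)/(-19.8548213) = 2.2570312;  |Δ| = 0.1155305
h(2.2570312) = -0.7592863
r_4 = 2.2570312 − (-0.7592863)·(0.1155305)/(1.5612381) = 2.3132178;  |Δ| = 0.0561866
h(2.3132178) = 0.0647563
r_5 = 2.3132178 − 0.0647563·(0.0561866)/(0.8240426) = 2.3088024;  |Δ| = 0.0044154
|r_5 − r_4| = 0.0044154 < 0.01

n = 5, r_n = 2.30880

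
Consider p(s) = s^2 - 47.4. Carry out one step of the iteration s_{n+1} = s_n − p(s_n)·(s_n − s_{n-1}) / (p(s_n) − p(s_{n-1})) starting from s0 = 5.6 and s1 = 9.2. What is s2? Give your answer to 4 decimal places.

p(5.6) = -16.040000, p(9.2) = 37.240000
s2 = 9.200000 − 37.240000·(9.200000 − 5.600000) / (37.240000 − (-16.040000)) = 9.200000 − (134.064000)/(53.280000) = 6.683784

6.6838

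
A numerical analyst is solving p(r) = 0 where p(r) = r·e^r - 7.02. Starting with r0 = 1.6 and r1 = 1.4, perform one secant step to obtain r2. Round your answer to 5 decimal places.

1.51948

p(1.6) = 0.9048519, p(1.4) = -1.3427200
r2 = 1.4000000 − (-1.3427200)·(1.4000000 − 1.6000000) / (-1.3427200 − 0.9048519) = 1.4000000 − (0.2685440)/(-2.2475719) = 1.5194818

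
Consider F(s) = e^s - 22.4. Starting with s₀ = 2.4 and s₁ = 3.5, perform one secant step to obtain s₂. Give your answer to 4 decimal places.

F(2.4) = -11.376824, F(3.5) = 10.715452
s₂ = 3.500000 − 10.715452·(3.500000 − 2.400000) / (10.715452 − (-11.376824)) = 3.500000 − (11.786997)/(22.092276) = 2.966465

2.9665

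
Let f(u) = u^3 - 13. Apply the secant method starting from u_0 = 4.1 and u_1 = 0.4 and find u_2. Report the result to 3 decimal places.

f(4.1) = 55.92100, f(0.4) = -12.93600
u_2 = 0.40000 − (-12.93600)·(0.40000 − 4.10000) / (-12.93600 − 55.92100) = 0.40000 − (47.86320)/(-68.85700) = 1.09511

1.095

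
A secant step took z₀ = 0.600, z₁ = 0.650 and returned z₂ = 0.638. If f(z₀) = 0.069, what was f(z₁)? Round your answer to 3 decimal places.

-0.022

The secant line through (0.600, 0.069) and (0.650, f(z₁)) crosses zero at z₂ = 0.638.
So (0.600, 0.069), (0.650, f(z₁)), (0.638, 0) are collinear:
f(z₁) = 0.069 · (0.650 − 0.638) / (0.600 − 0.638) = 0.069 · (0.01200)/(-0.03800) = -0.02179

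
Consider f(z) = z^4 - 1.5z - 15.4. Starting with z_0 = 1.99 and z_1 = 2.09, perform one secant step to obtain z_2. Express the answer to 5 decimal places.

2.07321

f(1.99) = -2.7026080, f(2.09) = 0.5452976
z_2 = 2.0900000 − 0.5452976·(2.0900000 − 1.9900000) / (0.5452976 − (-2.7026080)) = 2.0900000 − (0.0545298)/(3.2479056) = 2.0732108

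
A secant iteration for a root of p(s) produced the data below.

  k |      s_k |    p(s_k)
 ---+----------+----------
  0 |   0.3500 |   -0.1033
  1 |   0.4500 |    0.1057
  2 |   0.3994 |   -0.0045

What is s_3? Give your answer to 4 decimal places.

s_3 = 0.3994 − (-0.0045)·(0.3994 − 0.4500) / (-0.0045 − 0.1057)
   = 0.3994 − (0.000228)/(-0.110200) = 0.401466

0.4015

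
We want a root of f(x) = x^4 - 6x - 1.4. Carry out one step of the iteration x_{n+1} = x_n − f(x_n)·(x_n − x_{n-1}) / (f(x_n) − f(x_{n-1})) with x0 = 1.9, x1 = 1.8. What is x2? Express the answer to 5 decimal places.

f(1.9) = 0.2321000, f(1.8) = -1.7024000
x2 = 1.8000000 − (-1.7024000)·(1.8000000 − 1.9000000) / (-1.7024000 − 0.2321000) = 1.8000000 − (0.1702400)/(-1.9345000) = 1.8880021

1.88800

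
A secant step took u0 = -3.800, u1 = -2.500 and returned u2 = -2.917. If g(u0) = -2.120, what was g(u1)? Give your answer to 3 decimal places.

1.001

The secant line through (-3.800, -2.120) and (-2.500, g(u1)) crosses zero at u2 = -2.917.
So (-3.800, -2.120), (-2.500, g(u1)), (-2.917, 0) are collinear:
g(u1) = -2.120 · (-2.500 − (-2.917)) / (-3.800 − (-2.917)) = -2.120 · (0.41700)/(-0.88300) = 1.00118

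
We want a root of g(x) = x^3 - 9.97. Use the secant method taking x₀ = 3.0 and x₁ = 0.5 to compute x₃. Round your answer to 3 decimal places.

g(3.0) = 17.03000, g(0.5) = -9.84500
x₂ = 0.50000 − (-9.84500)·(0.50000 − 3.00000) / (-9.84500 − 17.03000) = 0.50000 − (24.61250)/(-26.87500) = 1.41581
g(1.41581) = -7.13196
x₃ = 1.41581 − (-7.13196)·(1.41581 − 0.50000) / (-7.13196 − (-9.84500)) = 1.41581 − (-6.53155)/(2.71304) = 3.82328

3.823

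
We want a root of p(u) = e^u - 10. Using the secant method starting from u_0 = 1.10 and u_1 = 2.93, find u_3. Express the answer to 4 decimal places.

p(1.10) = -6.995834, p(2.93) = 8.727630
u_2 = 2.930000 − 8.727630·(2.930000 − 1.100000) / (8.727630 − (-6.995834)) = 2.930000 − (15.971564)/(15.723464) = 1.914221
p(1.914221) = -3.218346
u_3 = 1.914221 − (-3.218346)·(1.914221 − 2.930000) / (-3.218346 − 8.727630) = 1.914221 − (3.269128)/(-11.945976) = 2.187880

2.1879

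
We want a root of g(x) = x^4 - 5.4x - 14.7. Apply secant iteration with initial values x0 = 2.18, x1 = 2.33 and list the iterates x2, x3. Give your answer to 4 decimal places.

g(2.18) = -3.886694, g(2.33) = 2.190955
x2 = 2.330000 − 2.190955·(2.330000 − 2.180000) / (2.190955 − (-3.886694)) = 2.330000 − (0.328643)/(6.077649) = 2.275926
g(2.275926) = -0.159270
x3 = 2.275926 − (-0.159270)·(2.275926 − 2.330000) / (-0.159270 − 2.190955) = 2.275926 − (0.008612)/(-2.350225) = 2.279590

2.2759, 2.2796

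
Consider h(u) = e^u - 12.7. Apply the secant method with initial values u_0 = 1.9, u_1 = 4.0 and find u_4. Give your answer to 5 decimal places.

h(1.9) = -6.0141056, h(4.0) = 41.8981500
u_2 = 4.0000000 − 41.8981500·(4.0000000 − 1.9000000) / (41.8981500 − (-6.0141056)) = 4.0000000 − (87.9861151)/(47.9122556) = 2.1635990
h(2.1635990) = -3.9975989
u_3 = 2.1635990 − (-3.9975989)·(2.1635990 − 4.0000000) / (-3.9975989 − 41.8981500) = 2.1635990 − (7.3411946)/(-45.8957489) = 2.3235527
h(2.3235527) = -2.4881105
u_4 = 2.3235527 − (-2.4881105)·(2.3235527 − 2.1635990) / (-2.4881105 − (-3.9975989)) = 2.3235527 − (-0.3979825)/(1.5094883) = 2.5872066

2.58721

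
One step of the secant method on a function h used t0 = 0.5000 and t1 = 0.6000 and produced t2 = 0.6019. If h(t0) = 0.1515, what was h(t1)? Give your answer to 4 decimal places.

0.0028

The secant line through (0.5000, 0.1515) and (0.6000, h(t1)) crosses zero at t2 = 0.6019.
So (0.5000, 0.1515), (0.6000, h(t1)), (0.6019, 0) are collinear:
h(t1) = 0.1515 · (0.6000 − 0.6019) / (0.5000 − 0.6019) = 0.1515 · (-0.001900)/(-0.101900) = 0.002825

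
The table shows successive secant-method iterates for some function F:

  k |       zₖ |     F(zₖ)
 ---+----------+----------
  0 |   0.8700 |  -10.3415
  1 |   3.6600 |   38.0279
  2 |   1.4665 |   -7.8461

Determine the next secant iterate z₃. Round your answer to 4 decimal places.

z₃ = 1.4665 − (-7.8461)·(1.4665 − 3.6600) / (-7.8461 − 38.0279)
   = 1.4665 − (17.210420)/(-45.874000) = 1.841667

1.8417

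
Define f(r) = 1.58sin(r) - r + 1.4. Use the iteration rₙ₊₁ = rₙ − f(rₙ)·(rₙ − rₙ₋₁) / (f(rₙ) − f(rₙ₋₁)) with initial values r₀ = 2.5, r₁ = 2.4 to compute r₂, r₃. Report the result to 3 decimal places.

2.430, 2.431

f(2.5) = -0.15441, f(2.4) = 0.06723
r₂ = 2.40000 − 0.06723·(2.40000 − 2.50000) / (0.06723 − (-0.15441)) = 2.40000 − (-0.00672)/(0.22165) = 2.43033
f(2.43033) = 0.00107
r₃ = 2.43033 − 0.00107·(2.43033 − 2.40000) / (0.00107 − 0.06723) = 2.43033 − (0.00003)/(-0.06616) = 2.43082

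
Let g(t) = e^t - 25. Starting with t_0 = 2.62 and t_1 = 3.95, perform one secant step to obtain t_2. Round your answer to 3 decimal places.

3.012

g(2.62) = -11.26428, g(3.95) = 26.93537
t_2 = 3.95000 − 26.93537·(3.95000 − 2.62000) / (26.93537 − (-11.26428)) = 3.95000 − (35.82404)/(38.19964) = 3.01219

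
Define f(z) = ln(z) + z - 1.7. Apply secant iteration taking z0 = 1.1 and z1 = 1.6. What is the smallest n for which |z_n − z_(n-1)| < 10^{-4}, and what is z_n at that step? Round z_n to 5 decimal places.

n = 5, z_n = 1.37879

f(1.1) = -0.5046898, f(1.6) = 0.3700036
z2 = 1.6000000 − 0.3700036·(0.5000000)/(0.8746934) = 1.3884953;  |Δ| = 0.2115047
f(1.3884953) = 0.0167159
z3 = 1.3884953 − 0.0167159·(-0.2115047)/(-0.3532878) = 1.3784879;  |Δ| = 0.0100074
f(1.3784879) = -0.0005250
z4 = 1.3784879 − (-0.0005250)·(-0.0100074)/(-0.0172408) = 1.3787926;  |Δ| = 0.0003047
f(1.3787926) = 0.0000008
z5 = 1.3787926 − 0.0000008·(0.0003047)/(0.0005257) = 1.3787921;  |Δ| = 0.0000004
|z5 − z4| = 0.0000004 < 10^{-4}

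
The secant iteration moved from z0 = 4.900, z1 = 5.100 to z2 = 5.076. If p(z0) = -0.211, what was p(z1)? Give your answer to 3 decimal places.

0.029

The secant line through (4.900, -0.211) and (5.100, p(z1)) crosses zero at z2 = 5.076.
So (4.900, -0.211), (5.100, p(z1)), (5.076, 0) are collinear:
p(z1) = -0.211 · (5.100 − 5.076) / (4.900 − 5.076) = -0.211 · (0.02400)/(-0.17600) = 0.02877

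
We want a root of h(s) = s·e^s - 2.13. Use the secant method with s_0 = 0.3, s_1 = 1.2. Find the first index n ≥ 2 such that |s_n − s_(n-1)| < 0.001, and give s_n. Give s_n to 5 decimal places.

h(0.3) = -1.7250424, h(1.2) = 1.8541403
s_2 = 1.2000000 − 1.8541403·(0.9000000)/(3.5791827) = 0.7337689;  |Δ| = 0.4662311
h(0.7337689) = -0.6016209
s_3 = 0.7337689 − (-0.6016209)·(-0.4662311)/(-2.4557612) = 0.8479878;  |Δ| = 0.1142189
h(0.8479878) = -0.1499961
s_4 = 0.8479878 − (-0.1499961)·(0.1142189)/(0.4516248) = 0.8859228;  |Δ| = 0.0379350
h(0.8859228) = 0.0185590
s_5 = 0.8859228 − 0.0185590·(0.0379350)/(0.1685552) = 0.8817459;  |Δ| = 0.0041769
h(0.8817459) = -0.0004842
s_6 = 0.8817459 − (-0.0004842)·(-0.0041769)/(-0.0190433) = 0.8818521;  |Δ| = 0.0001062
|s_6 − s_5| = 0.0001062 < 0.001

n = 6, s_n = 0.88185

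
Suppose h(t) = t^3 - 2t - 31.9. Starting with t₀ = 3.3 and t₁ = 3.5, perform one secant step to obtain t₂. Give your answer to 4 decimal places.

3.3784

h(3.3) = -2.563000, h(3.5) = 3.975000
t₂ = 3.500000 − 3.975000·(3.500000 − 3.300000) / (3.975000 − (-2.563000)) = 3.500000 − (0.795000)/(6.538000) = 3.378403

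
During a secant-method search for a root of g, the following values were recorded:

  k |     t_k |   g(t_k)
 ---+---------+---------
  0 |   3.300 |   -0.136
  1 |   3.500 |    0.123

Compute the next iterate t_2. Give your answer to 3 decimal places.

t_2 = 3.500 − 0.123·(3.500 − 3.300) / (0.123 − (-0.136))
   = 3.500 − (0.02460)/(0.25900) = 3.40502

3.405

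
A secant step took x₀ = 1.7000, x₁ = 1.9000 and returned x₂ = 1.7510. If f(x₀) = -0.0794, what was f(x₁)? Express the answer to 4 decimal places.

The secant line through (1.7000, -0.0794) and (1.9000, f(x₁)) crosses zero at x₂ = 1.7510.
So (1.7000, -0.0794), (1.9000, f(x₁)), (1.7510, 0) are collinear:
f(x₁) = -0.0794 · (1.9000 − 1.7510) / (1.7000 − 1.7510) = -0.0794 · (0.149000)/(-0.051000) = 0.231973

0.2320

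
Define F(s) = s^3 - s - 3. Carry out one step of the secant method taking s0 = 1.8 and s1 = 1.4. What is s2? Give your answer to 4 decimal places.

1.6464

F(1.8) = 1.032000, F(1.4) = -1.656000
s2 = 1.400000 − (-1.656000)·(1.400000 − 1.800000) / (-1.656000 − 1.032000) = 1.400000 − (0.662400)/(-2.688000) = 1.646429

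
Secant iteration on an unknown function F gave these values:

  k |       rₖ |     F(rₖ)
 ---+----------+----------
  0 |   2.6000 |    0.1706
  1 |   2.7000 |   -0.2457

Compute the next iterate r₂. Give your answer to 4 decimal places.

2.6410

r₂ = 2.7000 − (-0.2457)·(2.7000 − 2.6000) / (-0.2457 − 0.1706)
   = 2.7000 − (-0.024570)/(-0.416300) = 2.640980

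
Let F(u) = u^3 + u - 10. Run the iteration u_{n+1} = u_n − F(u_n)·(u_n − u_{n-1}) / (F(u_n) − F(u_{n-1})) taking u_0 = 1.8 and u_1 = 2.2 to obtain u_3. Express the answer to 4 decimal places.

F(1.8) = -2.368000, F(2.2) = 2.848000
u_2 = 2.200000 − 2.848000·(2.200000 − 1.800000) / (2.848000 − (-2.368000)) = 2.200000 − (1.139200)/(5.216000) = 1.981595
F(1.981595) = -0.237238
u_3 = 1.981595 − (-0.237238)·(1.981595 − 2.200000) / (-0.237238 − 2.848000) = 1.981595 − (0.051814)/(-3.085238) = 1.998389

1.9984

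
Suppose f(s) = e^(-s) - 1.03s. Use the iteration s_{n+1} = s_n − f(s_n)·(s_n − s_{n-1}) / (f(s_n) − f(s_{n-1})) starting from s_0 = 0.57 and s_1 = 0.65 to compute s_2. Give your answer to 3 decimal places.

0.556

f(0.57) = -0.02157, f(0.65) = -0.14745
s_2 = 0.65000 − (-0.14745)·(0.65000 − 0.57000) / (-0.14745 − (-0.02157)) = 0.65000 − (-0.01180)/(-0.12588) = 0.55629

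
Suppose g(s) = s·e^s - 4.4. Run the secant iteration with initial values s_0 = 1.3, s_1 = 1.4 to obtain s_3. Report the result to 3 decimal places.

g(1.3) = 0.37009, g(1.4) = 1.27728
s_2 = 1.40000 − 1.27728·(1.40000 − 1.30000) / (1.27728 − 0.37009) = 1.40000 − (0.12773)/(0.90719) = 1.25921
g(1.25921) = 0.03570
s_3 = 1.25921 − 0.03570·(1.25921 − 1.40000) / (0.03570 − 1.27728) = 1.25921 − (-0.00503)/(-1.24158) = 1.25516

1.255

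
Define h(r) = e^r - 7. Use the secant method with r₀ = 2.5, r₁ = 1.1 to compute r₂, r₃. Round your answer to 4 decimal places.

h(2.5) = 5.182494, h(1.1) = -3.995834
r₂ = 1.100000 − (-3.995834)·(1.100000 − 2.500000) / (-3.995834 − 5.182494) = 1.100000 − (5.594168)/(-9.178328) = 1.709497
h(1.709497) = -1.473816
r₃ = 1.709497 − (-1.473816)·(1.709497 − 1.100000) / (-1.473816 − (-3.995834)) = 1.709497 − (-0.898287)/(2.522018) = 2.065676

1.7095, 2.0657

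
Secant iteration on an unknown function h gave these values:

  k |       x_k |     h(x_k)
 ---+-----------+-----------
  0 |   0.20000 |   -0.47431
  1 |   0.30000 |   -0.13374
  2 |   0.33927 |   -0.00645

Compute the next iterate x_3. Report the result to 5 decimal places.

0.34126

x_3 = 0.33927 − (-0.00645)·(0.33927 − 0.30000) / (-0.00645 − (-0.13374))
   = 0.33927 − (-0.0002533)/(0.1272900) = 0.3412599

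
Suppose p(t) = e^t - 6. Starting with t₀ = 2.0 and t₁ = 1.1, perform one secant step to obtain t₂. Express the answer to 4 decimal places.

1.7149

p(2.0) = 1.389056, p(1.1) = -2.995834
t₂ = 1.100000 − (-2.995834)·(1.100000 − 2.000000) / (-2.995834 − 1.389056) = 1.100000 − (2.696251)/(-4.384890) = 1.714896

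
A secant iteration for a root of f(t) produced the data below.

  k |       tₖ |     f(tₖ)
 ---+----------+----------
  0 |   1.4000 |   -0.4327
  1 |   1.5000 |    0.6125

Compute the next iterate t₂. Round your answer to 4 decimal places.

t₂ = 1.5000 − 0.6125·(1.5000 − 1.4000) / (0.6125 − (-0.4327))
   = 1.5000 − (0.061250)/(1.045200) = 1.441399

1.4414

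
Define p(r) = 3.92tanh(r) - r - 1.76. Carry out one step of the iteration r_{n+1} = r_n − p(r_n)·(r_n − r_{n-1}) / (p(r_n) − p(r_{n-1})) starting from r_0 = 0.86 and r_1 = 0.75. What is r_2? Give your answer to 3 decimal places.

p(0.86) = 0.10933, p(0.75) = -0.02022
r_2 = 0.75000 − (-0.02022)·(0.75000 − 0.86000) / (-0.02022 − 0.10933) = 0.75000 − (0.00222)/(-0.12955) = 0.76717

0.767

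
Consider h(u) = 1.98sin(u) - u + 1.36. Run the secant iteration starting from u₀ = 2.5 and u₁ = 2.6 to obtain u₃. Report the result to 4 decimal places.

2.5173

h(2.5) = 0.044975, h(2.6) = -0.219307
u₂ = 2.600000 − (-0.219307)·(2.600000 − 2.500000) / (-0.219307 − 0.044975) = 2.600000 − (-0.021931)/(-0.264282) = 2.517018
h(2.517018) = 0.000792
u₃ = 2.517018 − 0.000792·(2.517018 − 2.600000) / (0.000792 − (-0.219307)) = 2.517018 − (-0.000066)/(0.220099) = 2.517316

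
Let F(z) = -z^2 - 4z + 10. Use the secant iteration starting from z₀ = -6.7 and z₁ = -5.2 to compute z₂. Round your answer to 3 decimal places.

-5.676

F(-6.7) = -8.09000, F(-5.2) = 3.76000
z₂ = -5.20000 − 3.76000·(-5.20000 − (-6.70000)) / (3.76000 − (-8.09000)) = -5.20000 − (5.64000)/(11.85000) = -5.67595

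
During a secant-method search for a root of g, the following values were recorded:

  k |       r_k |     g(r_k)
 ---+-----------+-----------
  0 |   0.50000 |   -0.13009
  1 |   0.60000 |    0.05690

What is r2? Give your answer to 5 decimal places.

0.56957

r2 = 0.60000 − 0.05690·(0.60000 − 0.50000) / (0.05690 − (-0.13009))
   = 0.60000 − (0.0056900)/(0.1869900) = 0.5695706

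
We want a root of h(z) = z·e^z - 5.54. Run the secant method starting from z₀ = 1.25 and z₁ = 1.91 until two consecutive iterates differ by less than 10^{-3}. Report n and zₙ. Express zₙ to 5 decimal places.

h(1.25) = -1.1770713, h(1.91) = 7.3583996
z₂ = 1.9100000 − 7.3583996·(0.6600000)/(8.5354709) = 1.3410163;  |Δ| = 0.5689837
h(1.3410163) = -0.4133928
z₃ = 1.3410163 − (-0.4133928)·(-0.5689837)/(-7.7717924) = 1.3712814;  |Δ| = 0.0302651
h(1.3712814) = -0.1366076
z₄ = 1.3712814 − (-0.1366076)·(0.0302651)/(0.2767852) = 1.3862187;  |Δ| = 0.0149373
h(1.3862187) = 0.0044555
z₅ = 1.3862187 − 0.0044555·(0.0149373)/(0.1410631) = 1.3857469;  |Δ| = 0.0004718
|z₅ − z₄| = 0.0004718 < 10^{-3}

n = 5, zₙ = 1.38575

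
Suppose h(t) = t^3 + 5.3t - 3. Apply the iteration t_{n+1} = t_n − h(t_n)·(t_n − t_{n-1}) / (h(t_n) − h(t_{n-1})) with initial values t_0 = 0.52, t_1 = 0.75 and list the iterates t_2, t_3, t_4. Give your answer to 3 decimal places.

h(0.52) = -0.10339, h(0.75) = 1.39687
t_2 = 0.75000 − 1.39687·(0.75000 − 0.52000) / (1.39687 − (-0.10339)) = 0.75000 − (0.32128)/(1.50027) = 0.53585
h(0.53585) = -0.00613
t_3 = 0.53585 − (-0.00613)·(0.53585 − 0.75000) / (-0.00613 − 1.39687) = 0.53585 − (0.00131)/(-1.40300) = 0.53679
h(0.53679) = -0.00036
t_4 = 0.53679 − (-0.00036)·(0.53679 − 0.53585) / (-0.00036 − (-0.00613)) = 0.53679 − (0.00000)/(0.00577) = 0.53685

0.536, 0.537, 0.537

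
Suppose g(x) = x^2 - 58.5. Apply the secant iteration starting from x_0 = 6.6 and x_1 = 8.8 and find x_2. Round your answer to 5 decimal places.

7.57013

g(6.6) = -14.9400000, g(8.8) = 18.9400000
x_2 = 8.8000000 − 18.9400000·(8.8000000 − 6.6000000) / (18.9400000 − (-14.9400000)) = 8.8000000 − (41.6680000)/(33.8800000) = 7.5701299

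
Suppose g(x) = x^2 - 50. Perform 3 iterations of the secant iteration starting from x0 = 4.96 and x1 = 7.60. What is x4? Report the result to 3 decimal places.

7.071

g(4.96) = -25.39840, g(7.60) = 7.76000
x2 = 7.60000 − 7.76000·(7.60000 − 4.96000) / (7.76000 − (-25.39840)) = 7.60000 − (20.48640)/(33.15840) = 6.98217
g(6.98217) = -1.24936
x3 = 6.98217 − (-1.24936)·(6.98217 − 7.60000) / (-1.24936 − 7.76000) = 6.98217 − (0.77190)/(-9.00936) = 7.06784
g(7.06784) = -0.04559
x4 = 7.06784 − (-0.04559)·(7.06784 − 6.98217) / (-0.04559 − (-1.24936)) = 7.06784 − (-0.00391)/(1.20377) = 7.07109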